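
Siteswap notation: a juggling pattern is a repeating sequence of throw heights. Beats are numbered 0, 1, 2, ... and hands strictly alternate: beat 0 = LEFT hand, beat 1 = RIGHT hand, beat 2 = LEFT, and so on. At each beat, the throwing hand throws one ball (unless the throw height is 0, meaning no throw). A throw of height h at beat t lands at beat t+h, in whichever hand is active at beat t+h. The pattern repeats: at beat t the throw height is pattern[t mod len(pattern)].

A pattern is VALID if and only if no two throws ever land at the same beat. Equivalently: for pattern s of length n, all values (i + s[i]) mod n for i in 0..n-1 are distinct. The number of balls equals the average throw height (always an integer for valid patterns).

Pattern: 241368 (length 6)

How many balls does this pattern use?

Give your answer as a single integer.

Answer: 4

Derivation:
Pattern = [2, 4, 1, 3, 6, 8], length n = 6
  position 0: throw height = 2, running sum = 2
  position 1: throw height = 4, running sum = 6
  position 2: throw height = 1, running sum = 7
  position 3: throw height = 3, running sum = 10
  position 4: throw height = 6, running sum = 16
  position 5: throw height = 8, running sum = 24
Total sum = 24; balls = sum / n = 24 / 6 = 4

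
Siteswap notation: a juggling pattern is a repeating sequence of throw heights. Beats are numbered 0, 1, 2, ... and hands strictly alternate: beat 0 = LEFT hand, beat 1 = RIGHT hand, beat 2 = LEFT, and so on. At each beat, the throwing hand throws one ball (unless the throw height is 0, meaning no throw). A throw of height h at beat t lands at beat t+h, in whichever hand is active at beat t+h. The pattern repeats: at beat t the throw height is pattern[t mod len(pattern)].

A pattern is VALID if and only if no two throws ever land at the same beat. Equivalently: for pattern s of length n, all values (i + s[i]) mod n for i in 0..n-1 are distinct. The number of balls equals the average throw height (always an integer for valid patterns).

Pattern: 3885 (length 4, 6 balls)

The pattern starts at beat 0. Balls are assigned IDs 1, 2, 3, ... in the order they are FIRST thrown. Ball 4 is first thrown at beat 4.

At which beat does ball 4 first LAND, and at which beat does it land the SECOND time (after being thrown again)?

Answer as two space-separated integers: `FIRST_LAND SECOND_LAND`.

Answer: 7 12

Derivation:
Beat 0 (L): throw ball1 h=3 -> lands@3:R; in-air after throw: [b1@3:R]
Beat 1 (R): throw ball2 h=8 -> lands@9:R; in-air after throw: [b1@3:R b2@9:R]
Beat 2 (L): throw ball3 h=8 -> lands@10:L; in-air after throw: [b1@3:R b2@9:R b3@10:L]
Beat 3 (R): throw ball1 h=5 -> lands@8:L; in-air after throw: [b1@8:L b2@9:R b3@10:L]
Beat 4 (L): throw ball4 h=3 -> lands@7:R; in-air after throw: [b4@7:R b1@8:L b2@9:R b3@10:L]
Beat 5 (R): throw ball5 h=8 -> lands@13:R; in-air after throw: [b4@7:R b1@8:L b2@9:R b3@10:L b5@13:R]
Beat 6 (L): throw ball6 h=8 -> lands@14:L; in-air after throw: [b4@7:R b1@8:L b2@9:R b3@10:L b5@13:R b6@14:L]
Beat 7 (R): throw ball4 h=5 -> lands@12:L; in-air after throw: [b1@8:L b2@9:R b3@10:L b4@12:L b5@13:R b6@14:L]
Beat 8 (L): throw ball1 h=3 -> lands@11:R; in-air after throw: [b2@9:R b3@10:L b1@11:R b4@12:L b5@13:R b6@14:L]
Beat 9 (R): throw ball2 h=8 -> lands@17:R; in-air after throw: [b3@10:L b1@11:R b4@12:L b5@13:R b6@14:L b2@17:R]
Beat 10 (L): throw ball3 h=8 -> lands@18:L; in-air after throw: [b1@11:R b4@12:L b5@13:R b6@14:L b2@17:R b3@18:L]
Beat 11 (R): throw ball1 h=5 -> lands@16:L; in-air after throw: [b4@12:L b5@13:R b6@14:L b1@16:L b2@17:R b3@18:L]
Beat 12 (L): throw ball4 h=3 -> lands@15:R; in-air after throw: [b5@13:R b6@14:L b4@15:R b1@16:L b2@17:R b3@18:L]
Ball 4: thrown@4 h=3 -> first land @7; rethrown@7 h=5 -> second land @12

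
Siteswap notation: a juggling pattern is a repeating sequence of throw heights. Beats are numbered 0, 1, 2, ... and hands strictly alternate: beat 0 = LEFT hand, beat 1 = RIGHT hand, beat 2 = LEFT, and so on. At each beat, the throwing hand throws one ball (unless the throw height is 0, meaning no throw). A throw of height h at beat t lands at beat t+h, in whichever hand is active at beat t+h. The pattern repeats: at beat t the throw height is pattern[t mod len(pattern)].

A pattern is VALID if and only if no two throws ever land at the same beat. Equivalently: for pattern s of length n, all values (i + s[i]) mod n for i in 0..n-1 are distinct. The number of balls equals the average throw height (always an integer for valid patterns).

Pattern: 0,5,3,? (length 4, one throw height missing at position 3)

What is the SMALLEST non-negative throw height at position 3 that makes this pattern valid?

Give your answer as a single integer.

Answer: 0

Derivation:
i=0: (0 + 0) mod 4 = 0
i=1: (1 + 5) mod 4 = 2
i=2: (2 + 3) mod 4 = 1
i=3: s[i]=? (unknown)
Known residues: [0, 1, 2]; need a permutation of 0..3, so missing residue r = 3
Need (3 + s) mod 4 = 3; smallest s = (3 - 3) mod 4 = 0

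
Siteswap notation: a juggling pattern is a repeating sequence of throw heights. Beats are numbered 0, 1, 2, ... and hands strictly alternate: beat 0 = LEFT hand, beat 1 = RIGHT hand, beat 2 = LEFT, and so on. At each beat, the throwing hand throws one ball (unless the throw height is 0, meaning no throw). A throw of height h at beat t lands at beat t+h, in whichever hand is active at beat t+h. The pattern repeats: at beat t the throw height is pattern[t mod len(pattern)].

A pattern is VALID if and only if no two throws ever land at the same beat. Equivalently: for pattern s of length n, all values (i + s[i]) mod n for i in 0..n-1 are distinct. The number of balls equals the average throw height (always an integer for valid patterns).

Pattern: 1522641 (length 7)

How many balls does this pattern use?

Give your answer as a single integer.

Answer: 3

Derivation:
Pattern = [1, 5, 2, 2, 6, 4, 1], length n = 7
  position 0: throw height = 1, running sum = 1
  position 1: throw height = 5, running sum = 6
  position 2: throw height = 2, running sum = 8
  position 3: throw height = 2, running sum = 10
  position 4: throw height = 6, running sum = 16
  position 5: throw height = 4, running sum = 20
  position 6: throw height = 1, running sum = 21
Total sum = 21; balls = sum / n = 21 / 7 = 3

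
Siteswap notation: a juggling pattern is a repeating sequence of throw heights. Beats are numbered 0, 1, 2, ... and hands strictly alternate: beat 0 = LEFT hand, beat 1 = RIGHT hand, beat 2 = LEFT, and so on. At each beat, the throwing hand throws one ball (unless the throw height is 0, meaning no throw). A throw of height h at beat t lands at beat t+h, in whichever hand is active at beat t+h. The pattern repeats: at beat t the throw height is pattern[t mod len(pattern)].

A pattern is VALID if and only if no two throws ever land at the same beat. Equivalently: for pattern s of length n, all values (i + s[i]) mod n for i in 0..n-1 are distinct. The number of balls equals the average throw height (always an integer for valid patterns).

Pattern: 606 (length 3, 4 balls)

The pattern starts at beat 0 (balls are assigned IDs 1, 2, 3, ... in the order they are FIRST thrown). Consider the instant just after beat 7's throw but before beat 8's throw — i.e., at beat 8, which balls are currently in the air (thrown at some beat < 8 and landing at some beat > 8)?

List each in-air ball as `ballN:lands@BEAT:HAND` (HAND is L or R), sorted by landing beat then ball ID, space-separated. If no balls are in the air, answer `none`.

Beat 0 (L): throw ball1 h=6 -> lands@6:L; in-air after throw: [b1@6:L]
Beat 2 (L): throw ball2 h=6 -> lands@8:L; in-air after throw: [b1@6:L b2@8:L]
Beat 3 (R): throw ball3 h=6 -> lands@9:R; in-air after throw: [b1@6:L b2@8:L b3@9:R]
Beat 5 (R): throw ball4 h=6 -> lands@11:R; in-air after throw: [b1@6:L b2@8:L b3@9:R b4@11:R]
Beat 6 (L): throw ball1 h=6 -> lands@12:L; in-air after throw: [b2@8:L b3@9:R b4@11:R b1@12:L]
Beat 8 (L): throw ball2 h=6 -> lands@14:L; in-air after throw: [b3@9:R b4@11:R b1@12:L b2@14:L]

Answer: ball3:lands@9:R ball4:lands@11:R ball1:lands@12:L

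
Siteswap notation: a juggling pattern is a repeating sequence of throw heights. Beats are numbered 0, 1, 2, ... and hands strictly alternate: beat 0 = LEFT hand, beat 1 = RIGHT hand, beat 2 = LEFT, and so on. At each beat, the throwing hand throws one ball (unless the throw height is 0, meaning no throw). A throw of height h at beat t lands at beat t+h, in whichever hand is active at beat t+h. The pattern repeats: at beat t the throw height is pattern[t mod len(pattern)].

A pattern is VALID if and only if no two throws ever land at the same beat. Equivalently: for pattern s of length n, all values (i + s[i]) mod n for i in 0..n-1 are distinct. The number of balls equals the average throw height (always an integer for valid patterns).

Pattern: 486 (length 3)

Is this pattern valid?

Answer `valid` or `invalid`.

i=0: (i + s[i]) mod n = (0 + 4) mod 3 = 1
i=1: (i + s[i]) mod n = (1 + 8) mod 3 = 0
i=2: (i + s[i]) mod n = (2 + 6) mod 3 = 2
Residues: [1, 0, 2], distinct: True

Answer: valid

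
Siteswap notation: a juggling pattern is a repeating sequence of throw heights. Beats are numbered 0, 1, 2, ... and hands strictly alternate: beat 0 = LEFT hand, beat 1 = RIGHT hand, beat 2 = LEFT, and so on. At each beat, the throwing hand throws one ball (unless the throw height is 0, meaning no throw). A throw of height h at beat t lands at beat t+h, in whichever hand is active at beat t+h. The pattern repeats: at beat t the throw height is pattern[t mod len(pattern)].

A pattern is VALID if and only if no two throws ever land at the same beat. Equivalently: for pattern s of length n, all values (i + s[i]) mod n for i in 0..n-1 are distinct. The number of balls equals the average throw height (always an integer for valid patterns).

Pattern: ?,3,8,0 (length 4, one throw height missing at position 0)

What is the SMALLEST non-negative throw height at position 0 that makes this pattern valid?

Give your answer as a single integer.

i=0: s[i]=? (unknown)
i=1: (1 + 3) mod 4 = 0
i=2: (2 + 8) mod 4 = 2
i=3: (3 + 0) mod 4 = 3
Known residues: [0, 2, 3]; need a permutation of 0..3, so missing residue r = 1
Need (0 + s) mod 4 = 1; smallest s = (1 - 0) mod 4 = 1

Answer: 1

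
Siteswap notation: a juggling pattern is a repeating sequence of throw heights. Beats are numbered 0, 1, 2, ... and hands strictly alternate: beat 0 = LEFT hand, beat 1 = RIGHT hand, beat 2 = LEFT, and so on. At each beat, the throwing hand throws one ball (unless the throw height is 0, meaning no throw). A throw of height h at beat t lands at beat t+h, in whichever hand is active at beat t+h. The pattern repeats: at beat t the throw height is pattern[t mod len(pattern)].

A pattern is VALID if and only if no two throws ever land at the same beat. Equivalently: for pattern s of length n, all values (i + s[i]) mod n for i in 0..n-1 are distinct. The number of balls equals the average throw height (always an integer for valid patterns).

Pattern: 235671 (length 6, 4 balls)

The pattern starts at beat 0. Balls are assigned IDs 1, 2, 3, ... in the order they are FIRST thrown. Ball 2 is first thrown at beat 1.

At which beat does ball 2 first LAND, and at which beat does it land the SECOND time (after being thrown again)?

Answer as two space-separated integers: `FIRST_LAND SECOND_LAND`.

Beat 0 (L): throw ball1 h=2 -> lands@2:L; in-air after throw: [b1@2:L]
Beat 1 (R): throw ball2 h=3 -> lands@4:L; in-air after throw: [b1@2:L b2@4:L]
Beat 2 (L): throw ball1 h=5 -> lands@7:R; in-air after throw: [b2@4:L b1@7:R]
Beat 3 (R): throw ball3 h=6 -> lands@9:R; in-air after throw: [b2@4:L b1@7:R b3@9:R]
Beat 4 (L): throw ball2 h=7 -> lands@11:R; in-air after throw: [b1@7:R b3@9:R b2@11:R]
Beat 5 (R): throw ball4 h=1 -> lands@6:L; in-air after throw: [b4@6:L b1@7:R b3@9:R b2@11:R]
Beat 6 (L): throw ball4 h=2 -> lands@8:L; in-air after throw: [b1@7:R b4@8:L b3@9:R b2@11:R]
Beat 7 (R): throw ball1 h=3 -> lands@10:L; in-air after throw: [b4@8:L b3@9:R b1@10:L b2@11:R]
Beat 8 (L): throw ball4 h=5 -> lands@13:R; in-air after throw: [b3@9:R b1@10:L b2@11:R b4@13:R]
Beat 9 (R): throw ball3 h=6 -> lands@15:R; in-air after throw: [b1@10:L b2@11:R b4@13:R b3@15:R]
Beat 10 (L): throw ball1 h=7 -> lands@17:R; in-air after throw: [b2@11:R b4@13:R b3@15:R b1@17:R]
Beat 11 (R): throw ball2 h=1 -> lands@12:L; in-air after throw: [b2@12:L b4@13:R b3@15:R b1@17:R]
Ball 2: thrown@1 h=3 -> first land @4; rethrown@4 h=7 -> second land @11

Answer: 4 11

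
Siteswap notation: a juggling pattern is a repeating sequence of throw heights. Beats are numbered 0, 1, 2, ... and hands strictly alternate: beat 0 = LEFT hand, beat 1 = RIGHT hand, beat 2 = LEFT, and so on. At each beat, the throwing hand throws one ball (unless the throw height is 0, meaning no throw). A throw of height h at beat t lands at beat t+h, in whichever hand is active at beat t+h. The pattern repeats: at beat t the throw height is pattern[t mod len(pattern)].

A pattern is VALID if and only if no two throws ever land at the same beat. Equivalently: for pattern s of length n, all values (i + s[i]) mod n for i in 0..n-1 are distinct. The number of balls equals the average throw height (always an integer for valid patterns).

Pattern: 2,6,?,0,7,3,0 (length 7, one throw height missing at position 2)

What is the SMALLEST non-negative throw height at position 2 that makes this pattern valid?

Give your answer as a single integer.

Answer: 3

Derivation:
i=0: (0 + 2) mod 7 = 2
i=1: (1 + 6) mod 7 = 0
i=2: s[i]=? (unknown)
i=3: (3 + 0) mod 7 = 3
i=4: (4 + 7) mod 7 = 4
i=5: (5 + 3) mod 7 = 1
i=6: (6 + 0) mod 7 = 6
Known residues: [0, 1, 2, 3, 4, 6]; need a permutation of 0..6, so missing residue r = 5
Need (2 + s) mod 7 = 5; smallest s = (5 - 2) mod 7 = 3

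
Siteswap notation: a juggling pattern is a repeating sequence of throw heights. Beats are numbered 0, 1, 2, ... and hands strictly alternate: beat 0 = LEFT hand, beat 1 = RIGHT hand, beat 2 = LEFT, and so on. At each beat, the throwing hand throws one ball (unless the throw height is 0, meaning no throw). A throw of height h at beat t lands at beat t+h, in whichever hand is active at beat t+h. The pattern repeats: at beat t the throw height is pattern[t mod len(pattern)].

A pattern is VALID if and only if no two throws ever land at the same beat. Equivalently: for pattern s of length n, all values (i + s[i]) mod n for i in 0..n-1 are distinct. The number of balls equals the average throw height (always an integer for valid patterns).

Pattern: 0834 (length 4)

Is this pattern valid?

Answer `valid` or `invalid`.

Answer: invalid

Derivation:
i=0: (i + s[i]) mod n = (0 + 0) mod 4 = 0
i=1: (i + s[i]) mod n = (1 + 8) mod 4 = 1
i=2: (i + s[i]) mod n = (2 + 3) mod 4 = 1
i=3: (i + s[i]) mod n = (3 + 4) mod 4 = 3
Residues: [0, 1, 1, 3], distinct: False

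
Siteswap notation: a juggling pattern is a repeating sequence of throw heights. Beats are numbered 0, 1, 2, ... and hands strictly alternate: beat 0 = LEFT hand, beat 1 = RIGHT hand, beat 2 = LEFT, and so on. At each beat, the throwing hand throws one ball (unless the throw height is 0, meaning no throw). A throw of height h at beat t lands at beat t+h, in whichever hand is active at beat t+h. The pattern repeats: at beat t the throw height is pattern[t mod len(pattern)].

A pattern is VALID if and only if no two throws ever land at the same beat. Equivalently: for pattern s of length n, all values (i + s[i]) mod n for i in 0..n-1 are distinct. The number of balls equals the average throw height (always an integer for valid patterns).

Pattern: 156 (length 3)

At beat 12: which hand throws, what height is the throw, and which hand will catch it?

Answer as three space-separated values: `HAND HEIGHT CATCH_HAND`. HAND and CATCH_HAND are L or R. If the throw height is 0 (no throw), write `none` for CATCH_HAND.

Answer: L 1 R

Derivation:
Beat 12: 12 mod 2 = 0, so hand = L
Throw height = pattern[12 mod 3] = pattern[0] = 1
Lands at beat 12+1=13, 13 mod 2 = 1, so catch hand = R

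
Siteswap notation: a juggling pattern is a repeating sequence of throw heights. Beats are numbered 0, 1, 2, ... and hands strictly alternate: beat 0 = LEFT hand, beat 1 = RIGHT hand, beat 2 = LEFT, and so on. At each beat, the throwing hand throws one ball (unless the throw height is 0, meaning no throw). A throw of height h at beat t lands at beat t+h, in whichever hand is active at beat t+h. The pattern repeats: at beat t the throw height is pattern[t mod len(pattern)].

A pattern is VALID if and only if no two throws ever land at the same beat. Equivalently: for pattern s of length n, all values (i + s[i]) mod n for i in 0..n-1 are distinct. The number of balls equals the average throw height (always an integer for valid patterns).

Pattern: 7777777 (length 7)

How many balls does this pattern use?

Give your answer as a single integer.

Pattern = [7, 7, 7, 7, 7, 7, 7], length n = 7
  position 0: throw height = 7, running sum = 7
  position 1: throw height = 7, running sum = 14
  position 2: throw height = 7, running sum = 21
  position 3: throw height = 7, running sum = 28
  position 4: throw height = 7, running sum = 35
  position 5: throw height = 7, running sum = 42
  position 6: throw height = 7, running sum = 49
Total sum = 49; balls = sum / n = 49 / 7 = 7

Answer: 7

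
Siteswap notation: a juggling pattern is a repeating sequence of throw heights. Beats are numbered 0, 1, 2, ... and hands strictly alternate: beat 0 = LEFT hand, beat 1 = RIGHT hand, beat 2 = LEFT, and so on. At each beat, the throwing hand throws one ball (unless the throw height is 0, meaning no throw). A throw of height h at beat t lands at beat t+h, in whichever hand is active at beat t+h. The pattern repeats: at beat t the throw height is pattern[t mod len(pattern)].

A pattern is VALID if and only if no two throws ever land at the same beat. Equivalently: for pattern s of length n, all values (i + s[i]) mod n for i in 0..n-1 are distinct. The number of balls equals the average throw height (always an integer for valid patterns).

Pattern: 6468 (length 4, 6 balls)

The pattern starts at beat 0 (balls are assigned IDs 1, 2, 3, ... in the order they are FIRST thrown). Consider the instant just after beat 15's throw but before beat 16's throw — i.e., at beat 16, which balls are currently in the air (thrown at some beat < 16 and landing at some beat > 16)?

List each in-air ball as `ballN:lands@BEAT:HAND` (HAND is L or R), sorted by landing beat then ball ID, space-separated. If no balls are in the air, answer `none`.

Beat 0 (L): throw ball1 h=6 -> lands@6:L; in-air after throw: [b1@6:L]
Beat 1 (R): throw ball2 h=4 -> lands@5:R; in-air after throw: [b2@5:R b1@6:L]
Beat 2 (L): throw ball3 h=6 -> lands@8:L; in-air after throw: [b2@5:R b1@6:L b3@8:L]
Beat 3 (R): throw ball4 h=8 -> lands@11:R; in-air after throw: [b2@5:R b1@6:L b3@8:L b4@11:R]
Beat 4 (L): throw ball5 h=6 -> lands@10:L; in-air after throw: [b2@5:R b1@6:L b3@8:L b5@10:L b4@11:R]
Beat 5 (R): throw ball2 h=4 -> lands@9:R; in-air after throw: [b1@6:L b3@8:L b2@9:R b5@10:L b4@11:R]
Beat 6 (L): throw ball1 h=6 -> lands@12:L; in-air after throw: [b3@8:L b2@9:R b5@10:L b4@11:R b1@12:L]
Beat 7 (R): throw ball6 h=8 -> lands@15:R; in-air after throw: [b3@8:L b2@9:R b5@10:L b4@11:R b1@12:L b6@15:R]
Beat 8 (L): throw ball3 h=6 -> lands@14:L; in-air after throw: [b2@9:R b5@10:L b4@11:R b1@12:L b3@14:L b6@15:R]
Beat 9 (R): throw ball2 h=4 -> lands@13:R; in-air after throw: [b5@10:L b4@11:R b1@12:L b2@13:R b3@14:L b6@15:R]
Beat 10 (L): throw ball5 h=6 -> lands@16:L; in-air after throw: [b4@11:R b1@12:L b2@13:R b3@14:L b6@15:R b5@16:L]
Beat 11 (R): throw ball4 h=8 -> lands@19:R; in-air after throw: [b1@12:L b2@13:R b3@14:L b6@15:R b5@16:L b4@19:R]
Beat 12 (L): throw ball1 h=6 -> lands@18:L; in-air after throw: [b2@13:R b3@14:L b6@15:R b5@16:L b1@18:L b4@19:R]
Beat 13 (R): throw ball2 h=4 -> lands@17:R; in-air after throw: [b3@14:L b6@15:R b5@16:L b2@17:R b1@18:L b4@19:R]
Beat 14 (L): throw ball3 h=6 -> lands@20:L; in-air after throw: [b6@15:R b5@16:L b2@17:R b1@18:L b4@19:R b3@20:L]
Beat 15 (R): throw ball6 h=8 -> lands@23:R; in-air after throw: [b5@16:L b2@17:R b1@18:L b4@19:R b3@20:L b6@23:R]
Beat 16 (L): throw ball5 h=6 -> lands@22:L; in-air after throw: [b2@17:R b1@18:L b4@19:R b3@20:L b5@22:L b6@23:R]

Answer: ball2:lands@17:R ball1:lands@18:L ball4:lands@19:R ball3:lands@20:L ball6:lands@23:R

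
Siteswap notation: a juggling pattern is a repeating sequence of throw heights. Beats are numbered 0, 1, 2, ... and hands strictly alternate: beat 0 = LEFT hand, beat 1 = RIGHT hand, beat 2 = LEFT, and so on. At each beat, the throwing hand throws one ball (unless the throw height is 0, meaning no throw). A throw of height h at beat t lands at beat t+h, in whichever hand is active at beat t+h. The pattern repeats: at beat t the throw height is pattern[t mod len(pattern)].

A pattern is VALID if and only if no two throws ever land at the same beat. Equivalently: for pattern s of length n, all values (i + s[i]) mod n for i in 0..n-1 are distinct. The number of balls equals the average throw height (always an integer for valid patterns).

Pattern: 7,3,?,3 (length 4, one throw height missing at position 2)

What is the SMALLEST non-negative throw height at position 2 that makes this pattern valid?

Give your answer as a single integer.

i=0: (0 + 7) mod 4 = 3
i=1: (1 + 3) mod 4 = 0
i=2: s[i]=? (unknown)
i=3: (3 + 3) mod 4 = 2
Known residues: [0, 2, 3]; need a permutation of 0..3, so missing residue r = 1
Need (2 + s) mod 4 = 1; smallest s = (1 - 2) mod 4 = 3

Answer: 3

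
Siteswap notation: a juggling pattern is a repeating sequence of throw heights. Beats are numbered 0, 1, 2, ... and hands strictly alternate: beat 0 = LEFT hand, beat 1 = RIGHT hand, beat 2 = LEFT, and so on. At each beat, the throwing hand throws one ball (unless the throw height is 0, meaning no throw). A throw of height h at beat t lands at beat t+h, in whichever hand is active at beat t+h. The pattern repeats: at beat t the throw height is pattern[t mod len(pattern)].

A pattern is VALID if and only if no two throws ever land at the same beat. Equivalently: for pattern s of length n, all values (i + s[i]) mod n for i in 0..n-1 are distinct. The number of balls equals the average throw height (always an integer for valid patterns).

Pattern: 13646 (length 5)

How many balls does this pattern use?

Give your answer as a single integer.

Pattern = [1, 3, 6, 4, 6], length n = 5
  position 0: throw height = 1, running sum = 1
  position 1: throw height = 3, running sum = 4
  position 2: throw height = 6, running sum = 10
  position 3: throw height = 4, running sum = 14
  position 4: throw height = 6, running sum = 20
Total sum = 20; balls = sum / n = 20 / 5 = 4

Answer: 4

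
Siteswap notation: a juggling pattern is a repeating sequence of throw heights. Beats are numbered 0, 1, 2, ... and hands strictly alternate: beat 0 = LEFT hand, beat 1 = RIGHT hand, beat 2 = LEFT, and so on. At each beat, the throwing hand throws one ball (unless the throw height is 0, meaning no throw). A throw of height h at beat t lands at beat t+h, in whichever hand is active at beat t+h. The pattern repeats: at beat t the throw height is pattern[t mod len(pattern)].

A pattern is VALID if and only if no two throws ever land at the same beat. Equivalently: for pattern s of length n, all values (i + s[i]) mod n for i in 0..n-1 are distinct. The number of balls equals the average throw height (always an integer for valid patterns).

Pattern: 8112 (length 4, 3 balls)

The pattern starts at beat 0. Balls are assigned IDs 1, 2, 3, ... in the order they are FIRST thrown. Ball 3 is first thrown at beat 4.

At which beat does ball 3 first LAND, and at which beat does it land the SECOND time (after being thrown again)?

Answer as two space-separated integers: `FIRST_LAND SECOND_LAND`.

Answer: 12 20

Derivation:
Beat 0 (L): throw ball1 h=8 -> lands@8:L; in-air after throw: [b1@8:L]
Beat 1 (R): throw ball2 h=1 -> lands@2:L; in-air after throw: [b2@2:L b1@8:L]
Beat 2 (L): throw ball2 h=1 -> lands@3:R; in-air after throw: [b2@3:R b1@8:L]
Beat 3 (R): throw ball2 h=2 -> lands@5:R; in-air after throw: [b2@5:R b1@8:L]
Beat 4 (L): throw ball3 h=8 -> lands@12:L; in-air after throw: [b2@5:R b1@8:L b3@12:L]
Beat 5 (R): throw ball2 h=1 -> lands@6:L; in-air after throw: [b2@6:L b1@8:L b3@12:L]
Beat 6 (L): throw ball2 h=1 -> lands@7:R; in-air after throw: [b2@7:R b1@8:L b3@12:L]
Beat 7 (R): throw ball2 h=2 -> lands@9:R; in-air after throw: [b1@8:L b2@9:R b3@12:L]
Beat 8 (L): throw ball1 h=8 -> lands@16:L; in-air after throw: [b2@9:R b3@12:L b1@16:L]
Beat 9 (R): throw ball2 h=1 -> lands@10:L; in-air after throw: [b2@10:L b3@12:L b1@16:L]
Beat 10 (L): throw ball2 h=1 -> lands@11:R; in-air after throw: [b2@11:R b3@12:L b1@16:L]
Beat 11 (R): throw ball2 h=2 -> lands@13:R; in-air after throw: [b3@12:L b2@13:R b1@16:L]
Beat 12 (L): throw ball3 h=8 -> lands@20:L; in-air after throw: [b2@13:R b1@16:L b3@20:L]
Beat 13 (R): throw ball2 h=1 -> lands@14:L; in-air after throw: [b2@14:L b1@16:L b3@20:L]
Ball 3: thrown@4 h=8 -> first land @12; rethrown@12 h=8 -> second land @20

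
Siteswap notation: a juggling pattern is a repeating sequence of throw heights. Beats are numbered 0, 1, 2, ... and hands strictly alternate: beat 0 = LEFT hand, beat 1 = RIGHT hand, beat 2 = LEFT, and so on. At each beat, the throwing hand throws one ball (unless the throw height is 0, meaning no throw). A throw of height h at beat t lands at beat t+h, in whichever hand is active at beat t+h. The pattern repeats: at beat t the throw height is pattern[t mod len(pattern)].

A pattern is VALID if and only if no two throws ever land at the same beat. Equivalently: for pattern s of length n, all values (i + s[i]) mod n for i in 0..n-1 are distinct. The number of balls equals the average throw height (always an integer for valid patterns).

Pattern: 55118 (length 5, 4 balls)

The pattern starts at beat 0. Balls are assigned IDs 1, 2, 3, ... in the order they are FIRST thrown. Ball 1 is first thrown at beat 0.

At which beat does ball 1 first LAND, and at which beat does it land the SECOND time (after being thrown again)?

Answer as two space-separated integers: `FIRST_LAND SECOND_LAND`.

Answer: 5 10

Derivation:
Beat 0 (L): throw ball1 h=5 -> lands@5:R; in-air after throw: [b1@5:R]
Beat 1 (R): throw ball2 h=5 -> lands@6:L; in-air after throw: [b1@5:R b2@6:L]
Beat 2 (L): throw ball3 h=1 -> lands@3:R; in-air after throw: [b3@3:R b1@5:R b2@6:L]
Beat 3 (R): throw ball3 h=1 -> lands@4:L; in-air after throw: [b3@4:L b1@5:R b2@6:L]
Beat 4 (L): throw ball3 h=8 -> lands@12:L; in-air after throw: [b1@5:R b2@6:L b3@12:L]
Beat 5 (R): throw ball1 h=5 -> lands@10:L; in-air after throw: [b2@6:L b1@10:L b3@12:L]
Beat 6 (L): throw ball2 h=5 -> lands@11:R; in-air after throw: [b1@10:L b2@11:R b3@12:L]
Beat 7 (R): throw ball4 h=1 -> lands@8:L; in-air after throw: [b4@8:L b1@10:L b2@11:R b3@12:L]
Beat 8 (L): throw ball4 h=1 -> lands@9:R; in-air after throw: [b4@9:R b1@10:L b2@11:R b3@12:L]
Beat 9 (R): throw ball4 h=8 -> lands@17:R; in-air after throw: [b1@10:L b2@11:R b3@12:L b4@17:R]
Beat 10 (L): throw ball1 h=5 -> lands@15:R; in-air after throw: [b2@11:R b3@12:L b1@15:R b4@17:R]
Ball 1: thrown@0 h=5 -> first land @5; rethrown@5 h=5 -> second land @10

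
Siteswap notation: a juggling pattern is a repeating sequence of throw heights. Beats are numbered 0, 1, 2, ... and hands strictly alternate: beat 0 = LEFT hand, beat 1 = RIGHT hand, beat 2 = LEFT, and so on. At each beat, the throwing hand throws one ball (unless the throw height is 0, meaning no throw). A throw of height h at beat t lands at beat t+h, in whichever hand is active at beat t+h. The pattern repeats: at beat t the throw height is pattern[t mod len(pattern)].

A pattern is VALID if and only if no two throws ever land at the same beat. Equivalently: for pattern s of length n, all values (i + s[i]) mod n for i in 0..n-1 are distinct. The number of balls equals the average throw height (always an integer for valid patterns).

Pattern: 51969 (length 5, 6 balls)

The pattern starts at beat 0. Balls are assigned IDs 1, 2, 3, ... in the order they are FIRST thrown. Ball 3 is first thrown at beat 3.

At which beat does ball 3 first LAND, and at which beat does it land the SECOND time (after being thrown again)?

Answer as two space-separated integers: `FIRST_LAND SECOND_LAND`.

Answer: 9 18

Derivation:
Beat 0 (L): throw ball1 h=5 -> lands@5:R; in-air after throw: [b1@5:R]
Beat 1 (R): throw ball2 h=1 -> lands@2:L; in-air after throw: [b2@2:L b1@5:R]
Beat 2 (L): throw ball2 h=9 -> lands@11:R; in-air after throw: [b1@5:R b2@11:R]
Beat 3 (R): throw ball3 h=6 -> lands@9:R; in-air after throw: [b1@5:R b3@9:R b2@11:R]
Beat 4 (L): throw ball4 h=9 -> lands@13:R; in-air after throw: [b1@5:R b3@9:R b2@11:R b4@13:R]
Beat 5 (R): throw ball1 h=5 -> lands@10:L; in-air after throw: [b3@9:R b1@10:L b2@11:R b4@13:R]
Beat 6 (L): throw ball5 h=1 -> lands@7:R; in-air after throw: [b5@7:R b3@9:R b1@10:L b2@11:R b4@13:R]
Beat 7 (R): throw ball5 h=9 -> lands@16:L; in-air after throw: [b3@9:R b1@10:L b2@11:R b4@13:R b5@16:L]
Beat 8 (L): throw ball6 h=6 -> lands@14:L; in-air after throw: [b3@9:R b1@10:L b2@11:R b4@13:R b6@14:L b5@16:L]
Beat 9 (R): throw ball3 h=9 -> lands@18:L; in-air after throw: [b1@10:L b2@11:R b4@13:R b6@14:L b5@16:L b3@18:L]
Beat 10 (L): throw ball1 h=5 -> lands@15:R; in-air after throw: [b2@11:R b4@13:R b6@14:L b1@15:R b5@16:L b3@18:L]
Beat 11 (R): throw ball2 h=1 -> lands@12:L; in-air after throw: [b2@12:L b4@13:R b6@14:L b1@15:R b5@16:L b3@18:L]
Beat 12 (L): throw ball2 h=9 -> lands@21:R; in-air after throw: [b4@13:R b6@14:L b1@15:R b5@16:L b3@18:L b2@21:R]
Ball 3: thrown@3 h=6 -> first land @9; rethrown@9 h=9 -> second land @18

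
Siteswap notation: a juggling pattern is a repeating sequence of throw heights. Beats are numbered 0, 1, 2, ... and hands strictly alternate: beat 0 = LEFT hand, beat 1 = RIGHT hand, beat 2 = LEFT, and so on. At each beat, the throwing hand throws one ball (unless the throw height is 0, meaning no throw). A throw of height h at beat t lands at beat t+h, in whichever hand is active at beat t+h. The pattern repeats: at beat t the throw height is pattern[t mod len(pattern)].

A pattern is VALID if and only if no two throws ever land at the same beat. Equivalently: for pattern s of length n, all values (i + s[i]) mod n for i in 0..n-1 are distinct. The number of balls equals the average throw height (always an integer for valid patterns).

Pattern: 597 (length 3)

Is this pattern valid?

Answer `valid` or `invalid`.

i=0: (i + s[i]) mod n = (0 + 5) mod 3 = 2
i=1: (i + s[i]) mod n = (1 + 9) mod 3 = 1
i=2: (i + s[i]) mod n = (2 + 7) mod 3 = 0
Residues: [2, 1, 0], distinct: True

Answer: valid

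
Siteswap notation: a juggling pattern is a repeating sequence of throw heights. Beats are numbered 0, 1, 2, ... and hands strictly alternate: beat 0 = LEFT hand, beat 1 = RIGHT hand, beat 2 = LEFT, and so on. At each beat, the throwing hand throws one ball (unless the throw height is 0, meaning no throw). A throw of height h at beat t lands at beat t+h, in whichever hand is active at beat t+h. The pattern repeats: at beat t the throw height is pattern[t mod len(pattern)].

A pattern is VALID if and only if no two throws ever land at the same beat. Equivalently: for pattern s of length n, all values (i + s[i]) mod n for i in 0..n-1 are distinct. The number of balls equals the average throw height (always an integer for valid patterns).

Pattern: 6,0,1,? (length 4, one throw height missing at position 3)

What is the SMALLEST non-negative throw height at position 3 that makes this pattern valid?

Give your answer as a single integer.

Answer: 1

Derivation:
i=0: (0 + 6) mod 4 = 2
i=1: (1 + 0) mod 4 = 1
i=2: (2 + 1) mod 4 = 3
i=3: s[i]=? (unknown)
Known residues: [1, 2, 3]; need a permutation of 0..3, so missing residue r = 0
Need (3 + s) mod 4 = 0; smallest s = (0 - 3) mod 4 = 1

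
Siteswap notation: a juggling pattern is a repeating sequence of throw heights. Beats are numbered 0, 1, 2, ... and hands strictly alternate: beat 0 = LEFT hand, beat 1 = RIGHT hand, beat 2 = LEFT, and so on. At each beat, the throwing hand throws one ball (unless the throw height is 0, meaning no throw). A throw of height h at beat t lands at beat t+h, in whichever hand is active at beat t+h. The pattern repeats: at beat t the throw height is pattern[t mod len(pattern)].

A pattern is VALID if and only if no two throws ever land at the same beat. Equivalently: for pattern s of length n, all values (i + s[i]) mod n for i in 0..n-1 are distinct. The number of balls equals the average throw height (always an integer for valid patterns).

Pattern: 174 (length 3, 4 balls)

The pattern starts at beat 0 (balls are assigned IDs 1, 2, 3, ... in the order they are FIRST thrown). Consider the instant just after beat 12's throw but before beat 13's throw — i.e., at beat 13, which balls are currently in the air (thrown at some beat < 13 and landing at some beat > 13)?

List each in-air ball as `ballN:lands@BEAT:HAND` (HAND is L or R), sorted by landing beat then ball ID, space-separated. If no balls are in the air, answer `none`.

Beat 0 (L): throw ball1 h=1 -> lands@1:R; in-air after throw: [b1@1:R]
Beat 1 (R): throw ball1 h=7 -> lands@8:L; in-air after throw: [b1@8:L]
Beat 2 (L): throw ball2 h=4 -> lands@6:L; in-air after throw: [b2@6:L b1@8:L]
Beat 3 (R): throw ball3 h=1 -> lands@4:L; in-air after throw: [b3@4:L b2@6:L b1@8:L]
Beat 4 (L): throw ball3 h=7 -> lands@11:R; in-air after throw: [b2@6:L b1@8:L b3@11:R]
Beat 5 (R): throw ball4 h=4 -> lands@9:R; in-air after throw: [b2@6:L b1@8:L b4@9:R b3@11:R]
Beat 6 (L): throw ball2 h=1 -> lands@7:R; in-air after throw: [b2@7:R b1@8:L b4@9:R b3@11:R]
Beat 7 (R): throw ball2 h=7 -> lands@14:L; in-air after throw: [b1@8:L b4@9:R b3@11:R b2@14:L]
Beat 8 (L): throw ball1 h=4 -> lands@12:L; in-air after throw: [b4@9:R b3@11:R b1@12:L b2@14:L]
Beat 9 (R): throw ball4 h=1 -> lands@10:L; in-air after throw: [b4@10:L b3@11:R b1@12:L b2@14:L]
Beat 10 (L): throw ball4 h=7 -> lands@17:R; in-air after throw: [b3@11:R b1@12:L b2@14:L b4@17:R]
Beat 11 (R): throw ball3 h=4 -> lands@15:R; in-air after throw: [b1@12:L b2@14:L b3@15:R b4@17:R]
Beat 12 (L): throw ball1 h=1 -> lands@13:R; in-air after throw: [b1@13:R b2@14:L b3@15:R b4@17:R]
Beat 13 (R): throw ball1 h=7 -> lands@20:L; in-air after throw: [b2@14:L b3@15:R b4@17:R b1@20:L]

Answer: ball2:lands@14:L ball3:lands@15:R ball4:lands@17:R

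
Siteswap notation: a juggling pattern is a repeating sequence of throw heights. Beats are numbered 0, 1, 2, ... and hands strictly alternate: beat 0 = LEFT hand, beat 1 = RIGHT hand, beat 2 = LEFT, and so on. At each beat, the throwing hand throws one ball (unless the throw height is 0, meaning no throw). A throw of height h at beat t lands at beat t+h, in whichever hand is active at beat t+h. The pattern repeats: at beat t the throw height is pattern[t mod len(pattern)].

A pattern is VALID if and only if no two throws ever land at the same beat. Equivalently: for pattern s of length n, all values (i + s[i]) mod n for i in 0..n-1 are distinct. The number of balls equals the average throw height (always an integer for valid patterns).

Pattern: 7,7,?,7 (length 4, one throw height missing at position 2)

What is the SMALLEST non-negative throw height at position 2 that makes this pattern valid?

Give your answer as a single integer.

i=0: (0 + 7) mod 4 = 3
i=1: (1 + 7) mod 4 = 0
i=2: s[i]=? (unknown)
i=3: (3 + 7) mod 4 = 2
Known residues: [0, 2, 3]; need a permutation of 0..3, so missing residue r = 1
Need (2 + s) mod 4 = 1; smallest s = (1 - 2) mod 4 = 3

Answer: 3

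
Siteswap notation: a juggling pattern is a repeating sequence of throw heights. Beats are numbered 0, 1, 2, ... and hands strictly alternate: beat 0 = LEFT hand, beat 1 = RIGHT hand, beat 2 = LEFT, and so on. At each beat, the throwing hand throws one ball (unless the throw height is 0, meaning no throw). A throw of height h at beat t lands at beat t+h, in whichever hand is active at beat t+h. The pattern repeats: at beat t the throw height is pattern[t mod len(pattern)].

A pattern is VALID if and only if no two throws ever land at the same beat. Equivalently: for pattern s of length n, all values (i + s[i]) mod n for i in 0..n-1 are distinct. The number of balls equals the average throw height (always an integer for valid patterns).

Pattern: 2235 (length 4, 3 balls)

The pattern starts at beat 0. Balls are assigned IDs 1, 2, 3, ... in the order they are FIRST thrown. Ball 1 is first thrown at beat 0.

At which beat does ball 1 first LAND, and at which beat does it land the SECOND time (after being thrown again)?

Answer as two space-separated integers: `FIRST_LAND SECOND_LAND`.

Answer: 2 5

Derivation:
Beat 0 (L): throw ball1 h=2 -> lands@2:L; in-air after throw: [b1@2:L]
Beat 1 (R): throw ball2 h=2 -> lands@3:R; in-air after throw: [b1@2:L b2@3:R]
Beat 2 (L): throw ball1 h=3 -> lands@5:R; in-air after throw: [b2@3:R b1@5:R]
Beat 3 (R): throw ball2 h=5 -> lands@8:L; in-air after throw: [b1@5:R b2@8:L]
Beat 4 (L): throw ball3 h=2 -> lands@6:L; in-air after throw: [b1@5:R b3@6:L b2@8:L]
Beat 5 (R): throw ball1 h=2 -> lands@7:R; in-air after throw: [b3@6:L b1@7:R b2@8:L]
Ball 1: thrown@0 h=2 -> first land @2; rethrown@2 h=3 -> second land @5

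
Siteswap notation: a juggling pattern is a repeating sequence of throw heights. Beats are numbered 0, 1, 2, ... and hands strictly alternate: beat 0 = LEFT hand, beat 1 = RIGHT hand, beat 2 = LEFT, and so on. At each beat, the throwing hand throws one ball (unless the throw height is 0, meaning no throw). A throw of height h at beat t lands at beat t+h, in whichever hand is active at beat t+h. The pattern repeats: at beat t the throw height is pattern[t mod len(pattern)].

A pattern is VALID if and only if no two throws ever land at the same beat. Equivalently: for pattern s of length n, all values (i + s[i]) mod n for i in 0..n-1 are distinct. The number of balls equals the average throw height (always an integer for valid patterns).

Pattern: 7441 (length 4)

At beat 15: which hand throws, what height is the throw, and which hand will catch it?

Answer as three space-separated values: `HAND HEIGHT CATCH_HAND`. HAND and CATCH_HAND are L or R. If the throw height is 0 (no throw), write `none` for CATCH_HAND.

Answer: R 1 L

Derivation:
Beat 15: 15 mod 2 = 1, so hand = R
Throw height = pattern[15 mod 4] = pattern[3] = 1
Lands at beat 15+1=16, 16 mod 2 = 0, so catch hand = L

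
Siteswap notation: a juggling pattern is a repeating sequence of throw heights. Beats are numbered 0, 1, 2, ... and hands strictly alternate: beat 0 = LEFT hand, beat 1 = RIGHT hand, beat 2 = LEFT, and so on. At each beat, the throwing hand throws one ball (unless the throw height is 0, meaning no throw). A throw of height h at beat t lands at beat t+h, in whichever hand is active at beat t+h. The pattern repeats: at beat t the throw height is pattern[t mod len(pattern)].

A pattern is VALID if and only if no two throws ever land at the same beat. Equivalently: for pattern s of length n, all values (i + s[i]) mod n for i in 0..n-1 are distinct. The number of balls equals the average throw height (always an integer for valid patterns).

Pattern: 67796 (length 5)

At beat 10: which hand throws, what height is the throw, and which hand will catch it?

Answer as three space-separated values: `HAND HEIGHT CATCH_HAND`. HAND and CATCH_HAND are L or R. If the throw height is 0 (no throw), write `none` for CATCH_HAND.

Beat 10: 10 mod 2 = 0, so hand = L
Throw height = pattern[10 mod 5] = pattern[0] = 6
Lands at beat 10+6=16, 16 mod 2 = 0, so catch hand = L

Answer: L 6 L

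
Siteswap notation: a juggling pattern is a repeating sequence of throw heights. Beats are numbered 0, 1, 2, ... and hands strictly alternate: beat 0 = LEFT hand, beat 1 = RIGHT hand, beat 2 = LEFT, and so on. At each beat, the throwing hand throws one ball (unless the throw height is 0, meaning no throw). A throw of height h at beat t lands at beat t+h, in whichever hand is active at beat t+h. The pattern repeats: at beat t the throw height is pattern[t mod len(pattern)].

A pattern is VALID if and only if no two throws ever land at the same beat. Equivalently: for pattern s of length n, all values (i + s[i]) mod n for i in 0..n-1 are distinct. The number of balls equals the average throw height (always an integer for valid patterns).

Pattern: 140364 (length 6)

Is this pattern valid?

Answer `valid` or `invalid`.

i=0: (i + s[i]) mod n = (0 + 1) mod 6 = 1
i=1: (i + s[i]) mod n = (1 + 4) mod 6 = 5
i=2: (i + s[i]) mod n = (2 + 0) mod 6 = 2
i=3: (i + s[i]) mod n = (3 + 3) mod 6 = 0
i=4: (i + s[i]) mod n = (4 + 6) mod 6 = 4
i=5: (i + s[i]) mod n = (5 + 4) mod 6 = 3
Residues: [1, 5, 2, 0, 4, 3], distinct: True

Answer: valid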